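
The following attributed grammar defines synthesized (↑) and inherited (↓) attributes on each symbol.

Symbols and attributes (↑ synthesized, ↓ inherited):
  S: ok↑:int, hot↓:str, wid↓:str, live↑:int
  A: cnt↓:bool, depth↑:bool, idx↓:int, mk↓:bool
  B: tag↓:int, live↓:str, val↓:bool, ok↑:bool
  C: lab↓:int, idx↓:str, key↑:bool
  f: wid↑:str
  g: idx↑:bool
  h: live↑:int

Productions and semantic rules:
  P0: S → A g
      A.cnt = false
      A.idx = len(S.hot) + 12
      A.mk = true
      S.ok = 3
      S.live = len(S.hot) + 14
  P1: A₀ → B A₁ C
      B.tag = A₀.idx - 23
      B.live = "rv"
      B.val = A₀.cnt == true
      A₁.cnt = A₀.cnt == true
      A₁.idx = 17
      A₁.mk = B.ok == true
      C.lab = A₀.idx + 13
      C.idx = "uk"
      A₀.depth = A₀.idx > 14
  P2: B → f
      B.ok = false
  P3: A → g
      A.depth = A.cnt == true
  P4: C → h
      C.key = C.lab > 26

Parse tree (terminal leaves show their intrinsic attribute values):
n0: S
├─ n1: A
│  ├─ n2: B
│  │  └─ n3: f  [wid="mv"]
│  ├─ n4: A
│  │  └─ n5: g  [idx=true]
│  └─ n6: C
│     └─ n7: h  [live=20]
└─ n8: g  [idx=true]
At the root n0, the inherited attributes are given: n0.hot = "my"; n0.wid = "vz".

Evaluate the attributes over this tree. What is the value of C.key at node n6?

true

1. n0.hot = "my"  [given at root]
2. n0.wid = "vz"  [given at root]
3. n1.cnt = false  [false]
4. n1.idx = 14  [len(S.hot) + 12]
5. n1.mk = true  [true]
6. n2.tag = -9  [A₀.idx - 23]
7. n2.live = "rv"  ["rv"]
8. n2.val = false  [A₀.cnt == true]
9. n3.wid = "mv"  [terminal]
10. n2.ok = false  [false]
11. n4.cnt = false  [A₀.cnt == true]
12. n4.idx = 17  [17]
13. n4.mk = false  [B.ok == true]
14. n5.idx = true  [terminal]
15. n4.depth = false  [A.cnt == true]
16. n6.lab = 27  [A₀.idx + 13]
17. n6.idx = "uk"  ["uk"]
18. n7.live = 20  [terminal]
19. n6.key = true  [C.lab > 26]
20. n1.depth = false  [A₀.idx > 14]
21. n8.idx = true  [terminal]
22. n0.ok = 3  [3]
23. n0.live = 16  [len(S.hot) + 14]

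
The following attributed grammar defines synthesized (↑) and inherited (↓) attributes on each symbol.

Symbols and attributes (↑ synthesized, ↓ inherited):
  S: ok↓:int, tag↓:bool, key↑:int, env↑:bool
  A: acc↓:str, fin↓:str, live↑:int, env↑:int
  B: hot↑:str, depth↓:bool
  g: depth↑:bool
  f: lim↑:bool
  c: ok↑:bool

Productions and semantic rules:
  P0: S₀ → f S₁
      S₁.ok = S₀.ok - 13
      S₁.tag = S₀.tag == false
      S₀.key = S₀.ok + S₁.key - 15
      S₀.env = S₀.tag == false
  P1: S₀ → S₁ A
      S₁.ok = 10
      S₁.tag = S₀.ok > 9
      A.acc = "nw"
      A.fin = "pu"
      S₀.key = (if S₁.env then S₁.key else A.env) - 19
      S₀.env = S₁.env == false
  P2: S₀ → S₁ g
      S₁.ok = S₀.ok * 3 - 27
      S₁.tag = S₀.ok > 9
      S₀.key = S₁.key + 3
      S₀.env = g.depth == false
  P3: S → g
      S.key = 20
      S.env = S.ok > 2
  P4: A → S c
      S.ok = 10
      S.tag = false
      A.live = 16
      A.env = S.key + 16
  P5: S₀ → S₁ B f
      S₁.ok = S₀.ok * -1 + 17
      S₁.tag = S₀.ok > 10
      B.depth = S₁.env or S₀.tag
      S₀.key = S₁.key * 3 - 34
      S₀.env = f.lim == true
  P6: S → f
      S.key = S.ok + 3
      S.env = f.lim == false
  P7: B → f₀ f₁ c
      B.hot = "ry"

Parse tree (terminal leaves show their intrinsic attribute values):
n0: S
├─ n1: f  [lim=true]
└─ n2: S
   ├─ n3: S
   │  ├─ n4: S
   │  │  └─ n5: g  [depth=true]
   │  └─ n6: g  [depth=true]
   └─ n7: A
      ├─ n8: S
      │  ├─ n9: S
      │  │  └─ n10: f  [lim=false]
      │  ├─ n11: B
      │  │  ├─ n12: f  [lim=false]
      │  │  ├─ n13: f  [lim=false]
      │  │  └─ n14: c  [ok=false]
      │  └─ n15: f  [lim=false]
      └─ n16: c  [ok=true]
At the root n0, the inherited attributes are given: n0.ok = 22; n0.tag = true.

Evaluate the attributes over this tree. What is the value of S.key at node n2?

1. n0.ok = 22  [given at root]
2. n0.tag = true  [given at root]
3. n1.lim = true  [terminal]
4. n2.ok = 9  [S₀.ok - 13]
5. n2.tag = false  [S₀.tag == false]
6. n3.ok = 10  [10]
7. n3.tag = false  [S₀.ok > 9]
8. n4.ok = 3  [S₀.ok * 3 - 27]
9. n4.tag = true  [S₀.ok > 9]
10. n5.depth = true  [terminal]
11. n4.key = 20  [20]
12. n4.env = true  [S.ok > 2]
13. n6.depth = true  [terminal]
14. n3.key = 23  [S₁.key + 3]
15. n3.env = false  [g.depth == false]
16. n7.acc = "nw"  ["nw"]
17. n7.fin = "pu"  ["pu"]
18. n8.ok = 10  [10]
19. n8.tag = false  [false]
20. n9.ok = 7  [S₀.ok * -1 + 17]
21. n9.tag = false  [S₀.ok > 10]
22. n10.lim = false  [terminal]
23. n9.key = 10  [S.ok + 3]
24. n9.env = true  [f.lim == false]
25. n11.depth = true  [S₁.env or S₀.tag]
26. n12.lim = false  [terminal]
27. n13.lim = false  [terminal]
28. n14.ok = false  [terminal]
29. n11.hot = "ry"  ["ry"]
30. n15.lim = false  [terminal]
31. n8.key = -4  [S₁.key * 3 - 34]
32. n8.env = false  [f.lim == true]
33. n16.ok = true  [terminal]
34. n7.live = 16  [16]
35. n7.env = 12  [S.key + 16]
36. n2.key = -7  [(if S₁.env then S₁.key else A.env) - 19]
37. n2.env = true  [S₁.env == false]
38. n0.key = 0  [S₀.ok + S₁.key - 15]
39. n0.env = false  [S₀.tag == false]

-7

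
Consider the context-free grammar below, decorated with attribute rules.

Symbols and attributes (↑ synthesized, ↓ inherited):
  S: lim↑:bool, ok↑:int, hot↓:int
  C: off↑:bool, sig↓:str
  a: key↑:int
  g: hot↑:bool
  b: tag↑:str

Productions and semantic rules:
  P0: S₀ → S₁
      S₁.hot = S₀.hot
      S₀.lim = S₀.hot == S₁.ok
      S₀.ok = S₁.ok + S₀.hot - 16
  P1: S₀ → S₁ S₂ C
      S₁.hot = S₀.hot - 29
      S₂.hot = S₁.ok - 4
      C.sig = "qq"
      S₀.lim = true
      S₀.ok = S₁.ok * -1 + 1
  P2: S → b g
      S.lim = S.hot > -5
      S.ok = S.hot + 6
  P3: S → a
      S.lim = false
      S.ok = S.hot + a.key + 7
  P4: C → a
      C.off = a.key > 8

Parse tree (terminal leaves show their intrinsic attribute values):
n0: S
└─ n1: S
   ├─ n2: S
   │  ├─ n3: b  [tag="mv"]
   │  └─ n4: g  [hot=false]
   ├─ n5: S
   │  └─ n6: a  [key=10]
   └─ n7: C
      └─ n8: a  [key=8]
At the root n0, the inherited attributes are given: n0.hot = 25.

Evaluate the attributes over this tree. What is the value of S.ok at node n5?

15

1. n0.hot = 25  [given at root]
2. n1.hot = 25  [S₀.hot]
3. n2.hot = -4  [S₀.hot - 29]
4. n3.tag = "mv"  [terminal]
5. n4.hot = false  [terminal]
6. n2.lim = true  [S.hot > -5]
7. n2.ok = 2  [S.hot + 6]
8. n5.hot = -2  [S₁.ok - 4]
9. n6.key = 10  [terminal]
10. n5.lim = false  [false]
11. n5.ok = 15  [S.hot + a.key + 7]
12. n7.sig = "qq"  ["qq"]
13. n8.key = 8  [terminal]
14. n7.off = false  [a.key > 8]
15. n1.lim = true  [true]
16. n1.ok = -1  [S₁.ok * -1 + 1]
17. n0.lim = false  [S₀.hot == S₁.ok]
18. n0.ok = 8  [S₁.ok + S₀.hot - 16]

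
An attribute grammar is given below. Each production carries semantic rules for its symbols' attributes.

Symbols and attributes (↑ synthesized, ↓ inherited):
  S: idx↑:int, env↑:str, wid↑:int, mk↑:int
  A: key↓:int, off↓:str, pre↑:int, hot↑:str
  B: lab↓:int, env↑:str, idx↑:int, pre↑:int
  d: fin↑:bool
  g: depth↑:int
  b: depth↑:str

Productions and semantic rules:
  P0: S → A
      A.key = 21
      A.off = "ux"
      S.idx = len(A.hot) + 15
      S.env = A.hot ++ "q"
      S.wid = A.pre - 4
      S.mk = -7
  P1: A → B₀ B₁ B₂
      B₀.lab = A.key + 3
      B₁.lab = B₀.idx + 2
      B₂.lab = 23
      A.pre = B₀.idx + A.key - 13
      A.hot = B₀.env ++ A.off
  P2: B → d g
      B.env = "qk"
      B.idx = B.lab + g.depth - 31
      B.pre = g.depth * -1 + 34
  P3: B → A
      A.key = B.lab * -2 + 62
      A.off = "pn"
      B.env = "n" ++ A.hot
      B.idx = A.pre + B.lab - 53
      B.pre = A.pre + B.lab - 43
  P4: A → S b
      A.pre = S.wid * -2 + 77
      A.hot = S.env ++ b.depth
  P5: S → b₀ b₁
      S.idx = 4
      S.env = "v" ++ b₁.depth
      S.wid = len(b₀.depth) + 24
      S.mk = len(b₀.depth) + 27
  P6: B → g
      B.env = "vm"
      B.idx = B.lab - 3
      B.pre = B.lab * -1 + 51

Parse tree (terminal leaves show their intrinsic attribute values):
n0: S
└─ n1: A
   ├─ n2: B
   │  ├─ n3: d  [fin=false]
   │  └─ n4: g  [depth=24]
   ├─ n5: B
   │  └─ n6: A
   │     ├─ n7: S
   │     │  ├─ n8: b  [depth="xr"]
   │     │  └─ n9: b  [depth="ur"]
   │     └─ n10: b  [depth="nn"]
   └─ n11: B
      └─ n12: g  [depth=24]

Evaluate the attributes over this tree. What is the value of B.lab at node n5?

1. n1.key = 21  [21]
2. n1.off = "ux"  ["ux"]
3. n2.lab = 24  [A.key + 3]
4. n3.fin = false  [terminal]
5. n4.depth = 24  [terminal]
6. n2.env = "qk"  ["qk"]
7. n2.idx = 17  [B.lab + g.depth - 31]
8. n2.pre = 10  [g.depth * -1 + 34]
9. n5.lab = 19  [B₀.idx + 2]
10. n6.key = 24  [B.lab * -2 + 62]
11. n6.off = "pn"  ["pn"]
12. n8.depth = "xr"  [terminal]
13. n9.depth = "ur"  [terminal]
14. n7.idx = 4  [4]
15. n7.env = "vur"  ["v" ++ b₁.depth]
16. n7.wid = 26  [len(b₀.depth) + 24]
17. n7.mk = 29  [len(b₀.depth) + 27]
18. n10.depth = "nn"  [terminal]
19. n6.pre = 25  [S.wid * -2 + 77]
20. n6.hot = "vurnn"  [S.env ++ b.depth]
21. n5.env = "nvurnn"  ["n" ++ A.hot]
22. n5.idx = -9  [A.pre + B.lab - 53]
23. n5.pre = 1  [A.pre + B.lab - 43]
24. n11.lab = 23  [23]
25. n12.depth = 24  [terminal]
26. n11.env = "vm"  ["vm"]
27. n11.idx = 20  [B.lab - 3]
28. n11.pre = 28  [B.lab * -1 + 51]
29. n1.pre = 25  [B₀.idx + A.key - 13]
30. n1.hot = "qkux"  [B₀.env ++ A.off]
31. n0.idx = 19  [len(A.hot) + 15]
32. n0.env = "qkuxq"  [A.hot ++ "q"]
33. n0.wid = 21  [A.pre - 4]
34. n0.mk = -7  [-7]

19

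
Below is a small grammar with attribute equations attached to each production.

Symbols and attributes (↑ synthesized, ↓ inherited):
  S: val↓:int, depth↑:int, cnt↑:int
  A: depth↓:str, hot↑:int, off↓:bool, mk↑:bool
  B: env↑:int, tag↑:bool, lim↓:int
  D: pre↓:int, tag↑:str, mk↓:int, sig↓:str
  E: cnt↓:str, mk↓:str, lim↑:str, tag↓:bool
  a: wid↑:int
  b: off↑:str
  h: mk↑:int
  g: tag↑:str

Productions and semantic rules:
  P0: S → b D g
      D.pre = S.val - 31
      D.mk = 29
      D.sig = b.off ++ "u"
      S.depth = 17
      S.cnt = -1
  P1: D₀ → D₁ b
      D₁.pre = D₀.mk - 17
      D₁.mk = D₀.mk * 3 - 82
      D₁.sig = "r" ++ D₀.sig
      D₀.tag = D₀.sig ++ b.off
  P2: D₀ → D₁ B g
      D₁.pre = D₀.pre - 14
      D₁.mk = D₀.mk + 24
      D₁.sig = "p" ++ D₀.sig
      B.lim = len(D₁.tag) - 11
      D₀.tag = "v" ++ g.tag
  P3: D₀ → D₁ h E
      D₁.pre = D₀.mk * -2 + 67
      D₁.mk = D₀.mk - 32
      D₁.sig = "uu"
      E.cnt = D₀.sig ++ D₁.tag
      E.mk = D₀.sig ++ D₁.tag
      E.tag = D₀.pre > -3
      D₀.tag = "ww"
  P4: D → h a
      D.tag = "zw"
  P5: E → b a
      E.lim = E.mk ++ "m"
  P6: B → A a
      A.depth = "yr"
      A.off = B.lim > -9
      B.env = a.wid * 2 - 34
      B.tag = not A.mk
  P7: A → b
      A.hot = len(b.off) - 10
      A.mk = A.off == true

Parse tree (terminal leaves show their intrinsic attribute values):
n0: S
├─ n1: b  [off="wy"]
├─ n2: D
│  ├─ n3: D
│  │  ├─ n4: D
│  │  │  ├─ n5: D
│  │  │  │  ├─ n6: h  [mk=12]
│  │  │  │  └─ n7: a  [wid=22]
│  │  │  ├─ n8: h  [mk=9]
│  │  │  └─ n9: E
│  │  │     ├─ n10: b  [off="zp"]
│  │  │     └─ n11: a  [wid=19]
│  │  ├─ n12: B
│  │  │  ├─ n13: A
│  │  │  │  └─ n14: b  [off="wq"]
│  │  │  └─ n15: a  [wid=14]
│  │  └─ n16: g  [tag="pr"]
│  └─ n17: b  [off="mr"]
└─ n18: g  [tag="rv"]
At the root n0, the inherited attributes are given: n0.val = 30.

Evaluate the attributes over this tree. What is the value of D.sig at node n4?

"prwyu"

1. n0.val = 30  [given at root]
2. n1.off = "wy"  [terminal]
3. n2.pre = -1  [S.val - 31]
4. n2.mk = 29  [29]
5. n2.sig = "wyu"  [b.off ++ "u"]
6. n3.pre = 12  [D₀.mk - 17]
7. n3.mk = 5  [D₀.mk * 3 - 82]
8. n3.sig = "rwyu"  ["r" ++ D₀.sig]
9. n4.pre = -2  [D₀.pre - 14]
10. n4.mk = 29  [D₀.mk + 24]
11. n4.sig = "prwyu"  ["p" ++ D₀.sig]
12. n5.pre = 9  [D₀.mk * -2 + 67]
13. n5.mk = -3  [D₀.mk - 32]
14. n5.sig = "uu"  ["uu"]
15. n6.mk = 12  [terminal]
16. n7.wid = 22  [terminal]
17. n5.tag = "zw"  ["zw"]
18. n8.mk = 9  [terminal]
19. n9.cnt = "prwyuzw"  [D₀.sig ++ D₁.tag]
20. n9.mk = "prwyuzw"  [D₀.sig ++ D₁.tag]
21. n9.tag = true  [D₀.pre > -3]
22. n10.off = "zp"  [terminal]
23. n11.wid = 19  [terminal]
24. n9.lim = "prwyuzwm"  [E.mk ++ "m"]
25. n4.tag = "ww"  ["ww"]
26. n12.lim = -9  [len(D₁.tag) - 11]
27. n13.depth = "yr"  ["yr"]
28. n13.off = false  [B.lim > -9]
29. n14.off = "wq"  [terminal]
30. n13.hot = -8  [len(b.off) - 10]
31. n13.mk = false  [A.off == true]
32. n15.wid = 14  [terminal]
33. n12.env = -6  [a.wid * 2 - 34]
34. n12.tag = true  [not A.mk]
35. n16.tag = "pr"  [terminal]
36. n3.tag = "vpr"  ["v" ++ g.tag]
37. n17.off = "mr"  [terminal]
38. n2.tag = "wyumr"  [D₀.sig ++ b.off]
39. n18.tag = "rv"  [terminal]
40. n0.depth = 17  [17]
41. n0.cnt = -1  [-1]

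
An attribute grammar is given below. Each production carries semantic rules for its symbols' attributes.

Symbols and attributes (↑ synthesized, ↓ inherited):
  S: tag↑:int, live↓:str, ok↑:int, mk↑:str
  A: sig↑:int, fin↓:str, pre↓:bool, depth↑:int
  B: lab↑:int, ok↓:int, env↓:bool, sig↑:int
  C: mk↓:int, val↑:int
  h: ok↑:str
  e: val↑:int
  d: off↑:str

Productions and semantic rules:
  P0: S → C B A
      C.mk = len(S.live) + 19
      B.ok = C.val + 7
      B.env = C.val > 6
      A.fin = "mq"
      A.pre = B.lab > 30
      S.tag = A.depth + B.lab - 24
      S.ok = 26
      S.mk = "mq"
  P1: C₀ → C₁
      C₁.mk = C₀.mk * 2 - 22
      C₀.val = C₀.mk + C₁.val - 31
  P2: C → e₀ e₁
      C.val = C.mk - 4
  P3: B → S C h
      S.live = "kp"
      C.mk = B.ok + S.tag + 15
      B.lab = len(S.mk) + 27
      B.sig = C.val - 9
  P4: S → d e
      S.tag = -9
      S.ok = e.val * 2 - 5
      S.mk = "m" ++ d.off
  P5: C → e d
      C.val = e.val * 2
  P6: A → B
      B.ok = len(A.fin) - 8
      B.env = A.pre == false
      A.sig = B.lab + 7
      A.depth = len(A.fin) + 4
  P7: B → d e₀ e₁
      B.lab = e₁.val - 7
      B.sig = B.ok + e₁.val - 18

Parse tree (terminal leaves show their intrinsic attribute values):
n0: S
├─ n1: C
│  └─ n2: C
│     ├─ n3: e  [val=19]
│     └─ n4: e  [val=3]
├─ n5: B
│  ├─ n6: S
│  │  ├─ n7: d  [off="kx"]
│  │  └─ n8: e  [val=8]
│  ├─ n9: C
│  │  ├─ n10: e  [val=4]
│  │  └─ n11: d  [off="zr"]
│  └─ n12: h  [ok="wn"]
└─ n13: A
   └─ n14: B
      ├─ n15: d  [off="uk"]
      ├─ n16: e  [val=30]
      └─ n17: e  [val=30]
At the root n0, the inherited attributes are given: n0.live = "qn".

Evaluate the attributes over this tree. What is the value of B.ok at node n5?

1. n0.live = "qn"  [given at root]
2. n1.mk = 21  [len(S.live) + 19]
3. n2.mk = 20  [C₀.mk * 2 - 22]
4. n3.val = 19  [terminal]
5. n4.val = 3  [terminal]
6. n2.val = 16  [C.mk - 4]
7. n1.val = 6  [C₀.mk + C₁.val - 31]
8. n5.ok = 13  [C.val + 7]
9. n5.env = false  [C.val > 6]
10. n6.live = "kp"  ["kp"]
11. n7.off = "kx"  [terminal]
12. n8.val = 8  [terminal]
13. n6.tag = -9  [-9]
14. n6.ok = 11  [e.val * 2 - 5]
15. n6.mk = "mkx"  ["m" ++ d.off]
16. n9.mk = 19  [B.ok + S.tag + 15]
17. n10.val = 4  [terminal]
18. n11.off = "zr"  [terminal]
19. n9.val = 8  [e.val * 2]
20. n12.ok = "wn"  [terminal]
21. n5.lab = 30  [len(S.mk) + 27]
22. n5.sig = -1  [C.val - 9]
23. n13.fin = "mq"  ["mq"]
24. n13.pre = false  [B.lab > 30]
25. n14.ok = -6  [len(A.fin) - 8]
26. n14.env = true  [A.pre == false]
27. n15.off = "uk"  [terminal]
28. n16.val = 30  [terminal]
29. n17.val = 30  [terminal]
30. n14.lab = 23  [e₁.val - 7]
31. n14.sig = 6  [B.ok + e₁.val - 18]
32. n13.sig = 30  [B.lab + 7]
33. n13.depth = 6  [len(A.fin) + 4]
34. n0.tag = 12  [A.depth + B.lab - 24]
35. n0.ok = 26  [26]
36. n0.mk = "mq"  ["mq"]

13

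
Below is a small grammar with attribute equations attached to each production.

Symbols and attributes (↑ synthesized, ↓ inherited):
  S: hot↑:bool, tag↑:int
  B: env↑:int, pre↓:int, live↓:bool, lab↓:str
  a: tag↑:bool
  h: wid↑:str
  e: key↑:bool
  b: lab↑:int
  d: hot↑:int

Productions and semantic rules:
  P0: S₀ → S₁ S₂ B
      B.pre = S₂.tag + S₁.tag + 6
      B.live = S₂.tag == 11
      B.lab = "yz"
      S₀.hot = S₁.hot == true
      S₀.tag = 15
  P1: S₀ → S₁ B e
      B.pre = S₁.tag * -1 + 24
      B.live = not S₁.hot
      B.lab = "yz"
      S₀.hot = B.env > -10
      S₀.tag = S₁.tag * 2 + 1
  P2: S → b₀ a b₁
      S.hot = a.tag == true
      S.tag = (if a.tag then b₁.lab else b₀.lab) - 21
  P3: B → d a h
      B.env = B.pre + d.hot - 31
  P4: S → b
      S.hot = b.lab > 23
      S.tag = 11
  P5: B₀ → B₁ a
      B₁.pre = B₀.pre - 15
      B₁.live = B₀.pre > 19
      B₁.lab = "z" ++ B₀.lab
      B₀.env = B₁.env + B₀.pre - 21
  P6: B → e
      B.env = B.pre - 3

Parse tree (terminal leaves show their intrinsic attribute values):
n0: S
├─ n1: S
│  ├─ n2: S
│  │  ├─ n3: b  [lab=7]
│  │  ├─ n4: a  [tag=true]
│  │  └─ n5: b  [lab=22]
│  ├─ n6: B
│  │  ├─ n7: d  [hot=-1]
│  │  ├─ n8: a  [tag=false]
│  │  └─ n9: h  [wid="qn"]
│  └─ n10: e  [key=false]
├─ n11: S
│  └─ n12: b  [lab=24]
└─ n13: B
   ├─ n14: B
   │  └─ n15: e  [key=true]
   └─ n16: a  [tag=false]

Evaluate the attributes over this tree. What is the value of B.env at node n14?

1. n3.lab = 7  [terminal]
2. n4.tag = true  [terminal]
3. n5.lab = 22  [terminal]
4. n2.hot = true  [a.tag == true]
5. n2.tag = 1  [(if a.tag then b₁.lab else b₀.lab) - 21]
6. n6.pre = 23  [S₁.tag * -1 + 24]
7. n6.live = false  [not S₁.hot]
8. n6.lab = "yz"  ["yz"]
9. n7.hot = -1  [terminal]
10. n8.tag = false  [terminal]
11. n9.wid = "qn"  [terminal]
12. n6.env = -9  [B.pre + d.hot - 31]
13. n10.key = false  [terminal]
14. n1.hot = true  [B.env > -10]
15. n1.tag = 3  [S₁.tag * 2 + 1]
16. n12.lab = 24  [terminal]
17. n11.hot = true  [b.lab > 23]
18. n11.tag = 11  [11]
19. n13.pre = 20  [S₂.tag + S₁.tag + 6]
20. n13.live = true  [S₂.tag == 11]
21. n13.lab = "yz"  ["yz"]
22. n14.pre = 5  [B₀.pre - 15]
23. n14.live = true  [B₀.pre > 19]
24. n14.lab = "zyz"  ["z" ++ B₀.lab]
25. n15.key = true  [terminal]
26. n14.env = 2  [B.pre - 3]
27. n16.tag = false  [terminal]
28. n13.env = 1  [B₁.env + B₀.pre - 21]
29. n0.hot = true  [S₁.hot == true]
30. n0.tag = 15  [15]

2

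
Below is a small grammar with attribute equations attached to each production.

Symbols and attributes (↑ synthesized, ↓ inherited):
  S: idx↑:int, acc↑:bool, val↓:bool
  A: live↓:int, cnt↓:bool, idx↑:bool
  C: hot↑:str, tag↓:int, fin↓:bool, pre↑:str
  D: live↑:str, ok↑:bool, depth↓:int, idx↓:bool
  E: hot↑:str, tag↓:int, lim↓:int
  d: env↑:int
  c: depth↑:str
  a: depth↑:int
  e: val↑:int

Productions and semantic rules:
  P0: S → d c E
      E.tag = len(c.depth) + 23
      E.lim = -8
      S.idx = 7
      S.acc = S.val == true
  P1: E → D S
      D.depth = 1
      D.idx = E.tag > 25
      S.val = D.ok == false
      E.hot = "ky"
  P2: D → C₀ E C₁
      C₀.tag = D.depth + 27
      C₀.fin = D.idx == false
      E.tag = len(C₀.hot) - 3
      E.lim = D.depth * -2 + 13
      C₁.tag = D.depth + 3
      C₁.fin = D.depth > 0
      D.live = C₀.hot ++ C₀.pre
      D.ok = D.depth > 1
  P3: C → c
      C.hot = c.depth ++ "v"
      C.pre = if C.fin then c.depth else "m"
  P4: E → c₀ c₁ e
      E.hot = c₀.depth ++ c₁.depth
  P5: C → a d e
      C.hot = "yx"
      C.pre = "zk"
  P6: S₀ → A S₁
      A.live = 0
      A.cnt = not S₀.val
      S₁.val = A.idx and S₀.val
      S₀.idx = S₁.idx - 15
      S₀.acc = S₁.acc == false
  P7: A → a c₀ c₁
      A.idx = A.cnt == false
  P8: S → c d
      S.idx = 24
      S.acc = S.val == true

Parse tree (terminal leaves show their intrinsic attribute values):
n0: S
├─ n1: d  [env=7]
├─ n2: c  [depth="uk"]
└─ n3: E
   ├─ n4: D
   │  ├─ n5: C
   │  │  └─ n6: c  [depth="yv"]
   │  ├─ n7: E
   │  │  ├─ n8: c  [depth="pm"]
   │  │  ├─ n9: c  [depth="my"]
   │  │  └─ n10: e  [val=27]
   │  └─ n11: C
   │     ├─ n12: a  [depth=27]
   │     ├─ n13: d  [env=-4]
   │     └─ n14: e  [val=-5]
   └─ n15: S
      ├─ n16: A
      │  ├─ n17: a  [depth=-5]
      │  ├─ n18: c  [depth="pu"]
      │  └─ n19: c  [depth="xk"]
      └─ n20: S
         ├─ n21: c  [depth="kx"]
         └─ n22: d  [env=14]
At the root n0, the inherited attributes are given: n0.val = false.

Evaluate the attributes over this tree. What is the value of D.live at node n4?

"yvvyv"

1. n0.val = false  [given at root]
2. n1.env = 7  [terminal]
3. n2.depth = "uk"  [terminal]
4. n3.tag = 25  [len(c.depth) + 23]
5. n3.lim = -8  [-8]
6. n4.depth = 1  [1]
7. n4.idx = false  [E.tag > 25]
8. n5.tag = 28  [D.depth + 27]
9. n5.fin = true  [D.idx == false]
10. n6.depth = "yv"  [terminal]
11. n5.hot = "yvv"  [c.depth ++ "v"]
12. n5.pre = "yv"  [if C.fin then c.depth else "m"]
13. n7.tag = 0  [len(C₀.hot) - 3]
14. n7.lim = 11  [D.depth * -2 + 13]
15. n8.depth = "pm"  [terminal]
16. n9.depth = "my"  [terminal]
17. n10.val = 27  [terminal]
18. n7.hot = "pmmy"  [c₀.depth ++ c₁.depth]
19. n11.tag = 4  [D.depth + 3]
20. n11.fin = true  [D.depth > 0]
21. n12.depth = 27  [terminal]
22. n13.env = -4  [terminal]
23. n14.val = -5  [terminal]
24. n11.hot = "yx"  ["yx"]
25. n11.pre = "zk"  ["zk"]
26. n4.live = "yvvyv"  [C₀.hot ++ C₀.pre]
27. n4.ok = false  [D.depth > 1]
28. n15.val = true  [D.ok == false]
29. n16.live = 0  [0]
30. n16.cnt = false  [not S₀.val]
31. n17.depth = -5  [terminal]
32. n18.depth = "pu"  [terminal]
33. n19.depth = "xk"  [terminal]
34. n16.idx = true  [A.cnt == false]
35. n20.val = true  [A.idx and S₀.val]
36. n21.depth = "kx"  [terminal]
37. n22.env = 14  [terminal]
38. n20.idx = 24  [24]
39. n20.acc = true  [S.val == true]
40. n15.idx = 9  [S₁.idx - 15]
41. n15.acc = false  [S₁.acc == false]
42. n3.hot = "ky"  ["ky"]
43. n0.idx = 7  [7]
44. n0.acc = false  [S.val == true]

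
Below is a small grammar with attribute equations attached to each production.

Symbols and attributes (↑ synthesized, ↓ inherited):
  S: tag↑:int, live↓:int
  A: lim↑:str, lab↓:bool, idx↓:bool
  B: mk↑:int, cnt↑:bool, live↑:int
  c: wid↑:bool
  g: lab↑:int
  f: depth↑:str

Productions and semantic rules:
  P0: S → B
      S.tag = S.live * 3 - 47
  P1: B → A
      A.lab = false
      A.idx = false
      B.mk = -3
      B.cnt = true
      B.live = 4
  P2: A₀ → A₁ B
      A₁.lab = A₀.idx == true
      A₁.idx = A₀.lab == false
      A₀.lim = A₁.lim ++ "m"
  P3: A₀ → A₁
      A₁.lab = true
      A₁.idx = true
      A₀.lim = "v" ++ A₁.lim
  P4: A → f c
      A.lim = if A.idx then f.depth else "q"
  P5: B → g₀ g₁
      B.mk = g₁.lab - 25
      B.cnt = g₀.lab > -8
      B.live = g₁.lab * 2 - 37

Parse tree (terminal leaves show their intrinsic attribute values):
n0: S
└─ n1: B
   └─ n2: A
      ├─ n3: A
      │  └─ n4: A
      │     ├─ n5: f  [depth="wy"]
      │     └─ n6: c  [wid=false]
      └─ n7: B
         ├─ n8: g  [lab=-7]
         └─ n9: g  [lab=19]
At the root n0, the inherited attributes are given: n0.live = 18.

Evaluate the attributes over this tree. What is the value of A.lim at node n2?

1. n0.live = 18  [given at root]
2. n2.lab = false  [false]
3. n2.idx = false  [false]
4. n3.lab = false  [A₀.idx == true]
5. n3.idx = true  [A₀.lab == false]
6. n4.lab = true  [true]
7. n4.idx = true  [true]
8. n5.depth = "wy"  [terminal]
9. n6.wid = false  [terminal]
10. n4.lim = "wy"  [if A.idx then f.depth else "q"]
11. n3.lim = "vwy"  ["v" ++ A₁.lim]
12. n8.lab = -7  [terminal]
13. n9.lab = 19  [terminal]
14. n7.mk = -6  [g₁.lab - 25]
15. n7.cnt = true  [g₀.lab > -8]
16. n7.live = 1  [g₁.lab * 2 - 37]
17. n2.lim = "vwym"  [A₁.lim ++ "m"]
18. n1.mk = -3  [-3]
19. n1.cnt = true  [true]
20. n1.live = 4  [4]
21. n0.tag = 7  [S.live * 3 - 47]

"vwym"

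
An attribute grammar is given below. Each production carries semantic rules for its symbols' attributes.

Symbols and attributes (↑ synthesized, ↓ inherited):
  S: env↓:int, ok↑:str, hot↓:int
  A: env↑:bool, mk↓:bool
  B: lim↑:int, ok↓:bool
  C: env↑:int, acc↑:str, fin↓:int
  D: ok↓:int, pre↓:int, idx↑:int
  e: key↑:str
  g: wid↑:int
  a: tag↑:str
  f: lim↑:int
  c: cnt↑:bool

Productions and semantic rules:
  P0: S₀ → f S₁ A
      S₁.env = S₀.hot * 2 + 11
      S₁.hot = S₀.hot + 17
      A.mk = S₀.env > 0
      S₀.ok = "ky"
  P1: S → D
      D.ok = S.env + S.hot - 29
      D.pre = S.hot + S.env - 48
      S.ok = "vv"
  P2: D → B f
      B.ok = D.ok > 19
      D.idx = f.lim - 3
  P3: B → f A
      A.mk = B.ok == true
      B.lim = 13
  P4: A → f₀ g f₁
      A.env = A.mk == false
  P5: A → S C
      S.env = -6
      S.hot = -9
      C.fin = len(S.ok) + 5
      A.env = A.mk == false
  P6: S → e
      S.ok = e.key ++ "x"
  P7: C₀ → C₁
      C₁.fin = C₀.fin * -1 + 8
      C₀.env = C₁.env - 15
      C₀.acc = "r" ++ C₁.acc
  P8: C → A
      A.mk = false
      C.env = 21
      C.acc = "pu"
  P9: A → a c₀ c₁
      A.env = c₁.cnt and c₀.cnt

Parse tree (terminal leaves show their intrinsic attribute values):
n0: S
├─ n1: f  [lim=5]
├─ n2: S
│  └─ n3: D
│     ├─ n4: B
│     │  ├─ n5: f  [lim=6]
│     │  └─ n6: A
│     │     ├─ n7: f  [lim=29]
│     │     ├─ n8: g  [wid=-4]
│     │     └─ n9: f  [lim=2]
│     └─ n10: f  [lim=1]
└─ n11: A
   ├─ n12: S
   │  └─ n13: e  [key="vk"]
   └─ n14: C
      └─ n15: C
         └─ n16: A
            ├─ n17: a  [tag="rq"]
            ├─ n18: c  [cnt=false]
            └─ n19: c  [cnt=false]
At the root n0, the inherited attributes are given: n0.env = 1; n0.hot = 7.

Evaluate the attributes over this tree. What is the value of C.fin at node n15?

0

1. n0.env = 1  [given at root]
2. n0.hot = 7  [given at root]
3. n1.lim = 5  [terminal]
4. n2.env = 25  [S₀.hot * 2 + 11]
5. n2.hot = 24  [S₀.hot + 17]
6. n3.ok = 20  [S.env + S.hot - 29]
7. n3.pre = 1  [S.hot + S.env - 48]
8. n4.ok = true  [D.ok > 19]
9. n5.lim = 6  [terminal]
10. n6.mk = true  [B.ok == true]
11. n7.lim = 29  [terminal]
12. n8.wid = -4  [terminal]
13. n9.lim = 2  [terminal]
14. n6.env = false  [A.mk == false]
15. n4.lim = 13  [13]
16. n10.lim = 1  [terminal]
17. n3.idx = -2  [f.lim - 3]
18. n2.ok = "vv"  ["vv"]
19. n11.mk = true  [S₀.env > 0]
20. n12.env = -6  [-6]
21. n12.hot = -9  [-9]
22. n13.key = "vk"  [terminal]
23. n12.ok = "vkx"  [e.key ++ "x"]
24. n14.fin = 8  [len(S.ok) + 5]
25. n15.fin = 0  [C₀.fin * -1 + 8]
26. n16.mk = false  [false]
27. n17.tag = "rq"  [terminal]
28. n18.cnt = false  [terminal]
29. n19.cnt = false  [terminal]
30. n16.env = false  [c₁.cnt and c₀.cnt]
31. n15.env = 21  [21]
32. n15.acc = "pu"  ["pu"]
33. n14.env = 6  [C₁.env - 15]
34. n14.acc = "rpu"  ["r" ++ C₁.acc]
35. n11.env = false  [A.mk == false]
36. n0.ok = "ky"  ["ky"]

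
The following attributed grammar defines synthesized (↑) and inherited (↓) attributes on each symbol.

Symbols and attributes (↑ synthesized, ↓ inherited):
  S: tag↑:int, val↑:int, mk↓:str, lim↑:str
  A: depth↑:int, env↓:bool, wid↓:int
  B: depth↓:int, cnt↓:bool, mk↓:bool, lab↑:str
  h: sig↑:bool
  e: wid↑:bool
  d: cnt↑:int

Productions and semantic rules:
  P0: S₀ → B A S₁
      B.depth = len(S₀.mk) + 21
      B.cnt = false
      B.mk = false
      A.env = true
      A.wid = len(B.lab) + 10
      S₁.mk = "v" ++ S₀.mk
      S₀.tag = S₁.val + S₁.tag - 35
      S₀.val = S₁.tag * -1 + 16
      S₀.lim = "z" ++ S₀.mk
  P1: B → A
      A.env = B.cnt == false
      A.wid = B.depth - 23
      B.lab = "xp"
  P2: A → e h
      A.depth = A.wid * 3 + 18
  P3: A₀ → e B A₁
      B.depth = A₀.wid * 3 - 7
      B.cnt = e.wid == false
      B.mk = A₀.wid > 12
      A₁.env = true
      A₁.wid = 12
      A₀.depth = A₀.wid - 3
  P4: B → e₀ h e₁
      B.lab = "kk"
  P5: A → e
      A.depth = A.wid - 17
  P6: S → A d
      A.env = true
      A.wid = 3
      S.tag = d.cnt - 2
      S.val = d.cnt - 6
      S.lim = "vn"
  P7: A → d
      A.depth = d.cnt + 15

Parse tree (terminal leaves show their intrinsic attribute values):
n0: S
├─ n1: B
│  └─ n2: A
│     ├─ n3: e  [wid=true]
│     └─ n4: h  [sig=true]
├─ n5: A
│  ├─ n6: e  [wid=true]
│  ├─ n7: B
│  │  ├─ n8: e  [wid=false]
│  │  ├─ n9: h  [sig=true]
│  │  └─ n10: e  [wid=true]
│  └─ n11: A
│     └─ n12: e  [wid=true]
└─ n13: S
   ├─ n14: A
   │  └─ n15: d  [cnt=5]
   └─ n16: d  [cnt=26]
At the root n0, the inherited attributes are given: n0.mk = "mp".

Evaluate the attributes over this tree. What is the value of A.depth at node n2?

1. n0.mk = "mp"  [given at root]
2. n1.depth = 23  [len(S₀.mk) + 21]
3. n1.cnt = false  [false]
4. n1.mk = false  [false]
5. n2.env = true  [B.cnt == false]
6. n2.wid = 0  [B.depth - 23]
7. n3.wid = true  [terminal]
8. n4.sig = true  [terminal]
9. n2.depth = 18  [A.wid * 3 + 18]
10. n1.lab = "xp"  ["xp"]
11. n5.env = true  [true]
12. n5.wid = 12  [len(B.lab) + 10]
13. n6.wid = true  [terminal]
14. n7.depth = 29  [A₀.wid * 3 - 7]
15. n7.cnt = false  [e.wid == false]
16. n7.mk = false  [A₀.wid > 12]
17. n8.wid = false  [terminal]
18. n9.sig = true  [terminal]
19. n10.wid = true  [terminal]
20. n7.lab = "kk"  ["kk"]
21. n11.env = true  [true]
22. n11.wid = 12  [12]
23. n12.wid = true  [terminal]
24. n11.depth = -5  [A.wid - 17]
25. n5.depth = 9  [A₀.wid - 3]
26. n13.mk = "vmp"  ["v" ++ S₀.mk]
27. n14.env = true  [true]
28. n14.wid = 3  [3]
29. n15.cnt = 5  [terminal]
30. n14.depth = 20  [d.cnt + 15]
31. n16.cnt = 26  [terminal]
32. n13.tag = 24  [d.cnt - 2]
33. n13.val = 20  [d.cnt - 6]
34. n13.lim = "vn"  ["vn"]
35. n0.tag = 9  [S₁.val + S₁.tag - 35]
36. n0.val = -8  [S₁.tag * -1 + 16]
37. n0.lim = "zmp"  ["z" ++ S₀.mk]

18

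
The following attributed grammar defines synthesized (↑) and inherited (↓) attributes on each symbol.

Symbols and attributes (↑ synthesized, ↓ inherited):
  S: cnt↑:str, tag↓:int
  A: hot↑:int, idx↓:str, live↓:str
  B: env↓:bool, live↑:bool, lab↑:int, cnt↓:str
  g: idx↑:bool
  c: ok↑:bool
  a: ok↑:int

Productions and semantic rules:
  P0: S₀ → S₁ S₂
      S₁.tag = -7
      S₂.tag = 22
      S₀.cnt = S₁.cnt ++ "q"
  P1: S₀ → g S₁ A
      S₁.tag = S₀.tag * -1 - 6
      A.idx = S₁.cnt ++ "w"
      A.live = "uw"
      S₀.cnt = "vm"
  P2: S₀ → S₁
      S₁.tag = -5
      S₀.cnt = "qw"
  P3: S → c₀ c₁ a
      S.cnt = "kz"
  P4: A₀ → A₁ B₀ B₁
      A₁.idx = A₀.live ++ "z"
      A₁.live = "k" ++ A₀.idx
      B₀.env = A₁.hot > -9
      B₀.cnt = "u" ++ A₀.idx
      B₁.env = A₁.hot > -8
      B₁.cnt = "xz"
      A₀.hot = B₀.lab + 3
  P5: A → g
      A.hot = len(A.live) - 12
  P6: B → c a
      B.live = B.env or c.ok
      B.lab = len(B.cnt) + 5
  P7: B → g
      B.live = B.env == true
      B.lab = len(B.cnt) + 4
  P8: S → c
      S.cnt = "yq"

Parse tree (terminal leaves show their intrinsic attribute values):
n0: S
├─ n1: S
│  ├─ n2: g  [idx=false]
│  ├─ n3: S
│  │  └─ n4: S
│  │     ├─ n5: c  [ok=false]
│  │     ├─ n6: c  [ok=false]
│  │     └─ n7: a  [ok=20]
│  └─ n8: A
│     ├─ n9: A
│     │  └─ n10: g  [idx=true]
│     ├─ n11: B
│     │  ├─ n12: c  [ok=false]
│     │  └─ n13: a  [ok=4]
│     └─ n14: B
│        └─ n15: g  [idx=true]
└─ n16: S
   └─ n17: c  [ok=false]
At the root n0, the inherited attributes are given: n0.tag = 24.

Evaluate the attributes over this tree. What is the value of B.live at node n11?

1. n0.tag = 24  [given at root]
2. n1.tag = -7  [-7]
3. n2.idx = false  [terminal]
4. n3.tag = 1  [S₀.tag * -1 - 6]
5. n4.tag = -5  [-5]
6. n5.ok = false  [terminal]
7. n6.ok = false  [terminal]
8. n7.ok = 20  [terminal]
9. n4.cnt = "kz"  ["kz"]
10. n3.cnt = "qw"  ["qw"]
11. n8.idx = "qww"  [S₁.cnt ++ "w"]
12. n8.live = "uw"  ["uw"]
13. n9.idx = "uwz"  [A₀.live ++ "z"]
14. n9.live = "kqww"  ["k" ++ A₀.idx]
15. n10.idx = true  [terminal]
16. n9.hot = -8  [len(A.live) - 12]
17. n11.env = true  [A₁.hot > -9]
18. n11.cnt = "uqww"  ["u" ++ A₀.idx]
19. n12.ok = false  [terminal]
20. n13.ok = 4  [terminal]
21. n11.live = true  [B.env or c.ok]
22. n11.lab = 9  [len(B.cnt) + 5]
23. n14.env = false  [A₁.hot > -8]
24. n14.cnt = "xz"  ["xz"]
25. n15.idx = true  [terminal]
26. n14.live = false  [B.env == true]
27. n14.lab = 6  [len(B.cnt) + 4]
28. n8.hot = 12  [B₀.lab + 3]
29. n1.cnt = "vm"  ["vm"]
30. n16.tag = 22  [22]
31. n17.ok = false  [terminal]
32. n16.cnt = "yq"  ["yq"]
33. n0.cnt = "vmq"  [S₁.cnt ++ "q"]

true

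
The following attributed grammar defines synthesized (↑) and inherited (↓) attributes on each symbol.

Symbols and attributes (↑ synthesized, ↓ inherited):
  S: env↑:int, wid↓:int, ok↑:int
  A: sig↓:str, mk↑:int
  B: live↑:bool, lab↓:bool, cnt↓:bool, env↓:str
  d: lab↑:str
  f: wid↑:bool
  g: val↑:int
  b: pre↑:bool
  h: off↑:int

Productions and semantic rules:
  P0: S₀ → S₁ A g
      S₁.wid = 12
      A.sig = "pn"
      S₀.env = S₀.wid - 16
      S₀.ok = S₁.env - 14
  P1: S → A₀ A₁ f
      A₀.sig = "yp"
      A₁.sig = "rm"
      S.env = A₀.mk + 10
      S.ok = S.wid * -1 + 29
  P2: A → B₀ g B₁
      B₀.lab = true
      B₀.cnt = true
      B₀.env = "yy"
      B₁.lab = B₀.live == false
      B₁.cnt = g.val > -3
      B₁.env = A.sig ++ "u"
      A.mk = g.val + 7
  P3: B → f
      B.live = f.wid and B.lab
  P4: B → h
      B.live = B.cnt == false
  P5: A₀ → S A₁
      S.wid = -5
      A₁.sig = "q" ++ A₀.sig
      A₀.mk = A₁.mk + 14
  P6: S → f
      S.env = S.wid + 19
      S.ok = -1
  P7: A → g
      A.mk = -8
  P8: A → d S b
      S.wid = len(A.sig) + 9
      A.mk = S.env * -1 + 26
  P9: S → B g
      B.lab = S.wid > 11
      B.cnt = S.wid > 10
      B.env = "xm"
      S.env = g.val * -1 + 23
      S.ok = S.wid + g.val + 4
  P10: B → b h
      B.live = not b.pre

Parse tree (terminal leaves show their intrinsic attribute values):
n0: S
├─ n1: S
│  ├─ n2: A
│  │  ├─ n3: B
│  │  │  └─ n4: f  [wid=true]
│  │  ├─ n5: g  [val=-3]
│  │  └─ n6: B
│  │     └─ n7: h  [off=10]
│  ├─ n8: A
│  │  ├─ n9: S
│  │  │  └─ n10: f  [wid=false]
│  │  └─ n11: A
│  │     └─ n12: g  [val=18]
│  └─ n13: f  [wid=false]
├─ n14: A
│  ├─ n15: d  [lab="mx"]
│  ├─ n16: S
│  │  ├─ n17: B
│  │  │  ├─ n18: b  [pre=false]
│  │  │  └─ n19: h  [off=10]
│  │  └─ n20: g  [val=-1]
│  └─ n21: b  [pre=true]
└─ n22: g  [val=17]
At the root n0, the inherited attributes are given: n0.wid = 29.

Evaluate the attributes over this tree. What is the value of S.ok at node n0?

1. n0.wid = 29  [given at root]
2. n1.wid = 12  [12]
3. n2.sig = "yp"  ["yp"]
4. n3.lab = true  [true]
5. n3.cnt = true  [true]
6. n3.env = "yy"  ["yy"]
7. n4.wid = true  [terminal]
8. n3.live = true  [f.wid and B.lab]
9. n5.val = -3  [terminal]
10. n6.lab = false  [B₀.live == false]
11. n6.cnt = false  [g.val > -3]
12. n6.env = "ypu"  [A.sig ++ "u"]
13. n7.off = 10  [terminal]
14. n6.live = true  [B.cnt == false]
15. n2.mk = 4  [g.val + 7]
16. n8.sig = "rm"  ["rm"]
17. n9.wid = -5  [-5]
18. n10.wid = false  [terminal]
19. n9.env = 14  [S.wid + 19]
20. n9.ok = -1  [-1]
21. n11.sig = "qrm"  ["q" ++ A₀.sig]
22. n12.val = 18  [terminal]
23. n11.mk = -8  [-8]
24. n8.mk = 6  [A₁.mk + 14]
25. n13.wid = false  [terminal]
26. n1.env = 14  [A₀.mk + 10]
27. n1.ok = 17  [S.wid * -1 + 29]
28. n14.sig = "pn"  ["pn"]
29. n15.lab = "mx"  [terminal]
30. n16.wid = 11  [len(A.sig) + 9]
31. n17.lab = false  [S.wid > 11]
32. n17.cnt = true  [S.wid > 10]
33. n17.env = "xm"  ["xm"]
34. n18.pre = false  [terminal]
35. n19.off = 10  [terminal]
36. n17.live = true  [not b.pre]
37. n20.val = -1  [terminal]
38. n16.env = 24  [g.val * -1 + 23]
39. n16.ok = 14  [S.wid + g.val + 4]
40. n21.pre = true  [terminal]
41. n14.mk = 2  [S.env * -1 + 26]
42. n22.val = 17  [terminal]
43. n0.env = 13  [S₀.wid - 16]
44. n0.ok = 0  [S₁.env - 14]

0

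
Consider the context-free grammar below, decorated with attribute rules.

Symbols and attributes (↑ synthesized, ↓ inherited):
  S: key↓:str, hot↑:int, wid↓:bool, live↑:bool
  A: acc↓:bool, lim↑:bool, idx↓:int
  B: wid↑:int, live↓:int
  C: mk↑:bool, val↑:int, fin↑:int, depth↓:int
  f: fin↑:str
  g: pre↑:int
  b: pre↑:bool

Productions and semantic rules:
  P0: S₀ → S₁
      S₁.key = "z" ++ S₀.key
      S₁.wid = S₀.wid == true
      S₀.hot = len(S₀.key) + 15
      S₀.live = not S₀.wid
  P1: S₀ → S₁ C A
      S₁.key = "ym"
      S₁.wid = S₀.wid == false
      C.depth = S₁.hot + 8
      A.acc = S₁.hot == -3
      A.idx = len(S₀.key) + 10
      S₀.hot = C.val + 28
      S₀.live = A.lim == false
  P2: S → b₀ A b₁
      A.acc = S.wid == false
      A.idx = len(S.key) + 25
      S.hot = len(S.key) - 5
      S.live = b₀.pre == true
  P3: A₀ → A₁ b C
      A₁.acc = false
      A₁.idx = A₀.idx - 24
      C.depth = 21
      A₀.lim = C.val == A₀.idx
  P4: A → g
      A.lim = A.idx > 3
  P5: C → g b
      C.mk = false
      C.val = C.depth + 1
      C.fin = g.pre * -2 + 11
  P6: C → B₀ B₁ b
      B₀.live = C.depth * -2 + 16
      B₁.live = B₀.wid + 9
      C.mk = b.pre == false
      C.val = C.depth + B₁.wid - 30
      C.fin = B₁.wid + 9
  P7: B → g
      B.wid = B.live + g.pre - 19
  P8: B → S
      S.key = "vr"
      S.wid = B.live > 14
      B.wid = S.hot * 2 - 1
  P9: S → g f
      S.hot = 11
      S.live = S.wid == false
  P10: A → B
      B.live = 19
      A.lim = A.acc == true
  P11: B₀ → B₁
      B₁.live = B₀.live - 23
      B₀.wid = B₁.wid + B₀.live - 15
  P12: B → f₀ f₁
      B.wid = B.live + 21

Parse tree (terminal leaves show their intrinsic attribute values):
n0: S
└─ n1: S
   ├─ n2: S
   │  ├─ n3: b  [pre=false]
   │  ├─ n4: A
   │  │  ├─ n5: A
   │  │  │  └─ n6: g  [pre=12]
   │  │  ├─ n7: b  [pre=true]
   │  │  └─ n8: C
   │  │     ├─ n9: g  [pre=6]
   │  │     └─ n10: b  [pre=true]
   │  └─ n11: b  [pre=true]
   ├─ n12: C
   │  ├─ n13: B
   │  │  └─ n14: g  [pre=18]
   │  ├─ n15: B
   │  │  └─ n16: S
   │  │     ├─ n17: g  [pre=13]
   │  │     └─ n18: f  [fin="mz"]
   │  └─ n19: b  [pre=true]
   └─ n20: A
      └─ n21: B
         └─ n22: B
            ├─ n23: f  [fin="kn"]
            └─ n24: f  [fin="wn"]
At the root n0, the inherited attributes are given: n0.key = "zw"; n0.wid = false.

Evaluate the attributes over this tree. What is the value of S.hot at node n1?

24

1. n0.key = "zw"  [given at root]
2. n0.wid = false  [given at root]
3. n1.key = "zzw"  ["z" ++ S₀.key]
4. n1.wid = false  [S₀.wid == true]
5. n2.key = "ym"  ["ym"]
6. n2.wid = true  [S₀.wid == false]
7. n3.pre = false  [terminal]
8. n4.acc = false  [S.wid == false]
9. n4.idx = 27  [len(S.key) + 25]
10. n5.acc = false  [false]
11. n5.idx = 3  [A₀.idx - 24]
12. n6.pre = 12  [terminal]
13. n5.lim = false  [A.idx > 3]
14. n7.pre = true  [terminal]
15. n8.depth = 21  [21]
16. n9.pre = 6  [terminal]
17. n10.pre = true  [terminal]
18. n8.mk = false  [false]
19. n8.val = 22  [C.depth + 1]
20. n8.fin = -1  [g.pre * -2 + 11]
21. n4.lim = false  [C.val == A₀.idx]
22. n11.pre = true  [terminal]
23. n2.hot = -3  [len(S.key) - 5]
24. n2.live = false  [b₀.pre == true]
25. n12.depth = 5  [S₁.hot + 8]
26. n13.live = 6  [C.depth * -2 + 16]
27. n14.pre = 18  [terminal]
28. n13.wid = 5  [B.live + g.pre - 19]
29. n15.live = 14  [B₀.wid + 9]
30. n16.key = "vr"  ["vr"]
31. n16.wid = false  [B.live > 14]
32. n17.pre = 13  [terminal]
33. n18.fin = "mz"  [terminal]
34. n16.hot = 11  [11]
35. n16.live = true  [S.wid == false]
36. n15.wid = 21  [S.hot * 2 - 1]
37. n19.pre = true  [terminal]
38. n12.mk = false  [b.pre == false]
39. n12.val = -4  [C.depth + B₁.wid - 30]
40. n12.fin = 30  [B₁.wid + 9]
41. n20.acc = true  [S₁.hot == -3]
42. n20.idx = 13  [len(S₀.key) + 10]
43. n21.live = 19  [19]
44. n22.live = -4  [B₀.live - 23]
45. n23.fin = "kn"  [terminal]
46. n24.fin = "wn"  [terminal]
47. n22.wid = 17  [B.live + 21]
48. n21.wid = 21  [B₁.wid + B₀.live - 15]
49. n20.lim = true  [A.acc == true]
50. n1.hot = 24  [C.val + 28]
51. n1.live = false  [A.lim == false]
52. n0.hot = 17  [len(S₀.key) + 15]
53. n0.live = true  [not S₀.wid]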